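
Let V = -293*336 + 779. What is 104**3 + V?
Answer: 1027195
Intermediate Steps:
V = -97669 (V = -98448 + 779 = -97669)
104**3 + V = 104**3 - 97669 = 1124864 - 97669 = 1027195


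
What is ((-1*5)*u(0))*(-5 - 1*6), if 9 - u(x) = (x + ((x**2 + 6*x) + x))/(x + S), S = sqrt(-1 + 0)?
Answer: 495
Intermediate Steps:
S = I (S = sqrt(-1) = I ≈ 1.0*I)
u(x) = 9 - (x**2 + 8*x)/(I + x) (u(x) = 9 - (x + ((x**2 + 6*x) + x))/(x + I) = 9 - (x + (x**2 + 7*x))/(I + x) = 9 - (x**2 + 8*x)/(I + x))
((-1*5)*u(0))*(-5 - 1*6) = ((-1*5)*((0 - 1*0**2 + 9*I)/(I + 0)))*(-5 - 1*6) = (-5*(0 - 1*0 + 9*I)/I)*(-5 - 6) = -5*(-I)*(0 + 0 + 9*I)*(-11) = -5*(-I)*9*I*(-11) = -5*9*(-11) = -45*(-11) = 495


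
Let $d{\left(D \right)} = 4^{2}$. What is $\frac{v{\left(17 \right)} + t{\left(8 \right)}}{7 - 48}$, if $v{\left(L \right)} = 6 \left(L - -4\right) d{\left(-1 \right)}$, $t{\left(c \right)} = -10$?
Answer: $- \frac{2006}{41} \approx -48.927$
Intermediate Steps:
$d{\left(D \right)} = 16$
$v{\left(L \right)} = 384 + 96 L$ ($v{\left(L \right)} = 6 \left(L - -4\right) 16 = 6 \left(L + 4\right) 16 = 6 \left(4 + L\right) 16 = \left(24 + 6 L\right) 16 = 384 + 96 L$)
$\frac{v{\left(17 \right)} + t{\left(8 \right)}}{7 - 48} = \frac{\left(384 + 96 \cdot 17\right) - 10}{7 - 48} = \frac{\left(384 + 1632\right) - 10}{-41} = \left(2016 - 10\right) \left(- \frac{1}{41}\right) = 2006 \left(- \frac{1}{41}\right) = - \frac{2006}{41}$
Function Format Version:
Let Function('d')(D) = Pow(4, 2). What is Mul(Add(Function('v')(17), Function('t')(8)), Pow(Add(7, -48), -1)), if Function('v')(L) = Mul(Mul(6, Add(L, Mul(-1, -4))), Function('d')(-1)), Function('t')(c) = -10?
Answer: Rational(-2006, 41) ≈ -48.927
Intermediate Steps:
Function('d')(D) = 16
Function('v')(L) = Add(384, Mul(96, L)) (Function('v')(L) = Mul(Mul(6, Add(L, Mul(-1, -4))), 16) = Mul(Mul(6, Add(L, 4)), 16) = Mul(Mul(6, Add(4, L)), 16) = Mul(Add(24, Mul(6, L)), 16) = Add(384, Mul(96, L)))
Mul(Add(Function('v')(17), Function('t')(8)), Pow(Add(7, -48), -1)) = Mul(Add(Add(384, Mul(96, 17)), -10), Pow(Add(7, -48), -1)) = Mul(Add(Add(384, 1632), -10), Pow(-41, -1)) = Mul(Add(2016, -10), Rational(-1, 41)) = Mul(2006, Rational(-1, 41)) = Rational(-2006, 41)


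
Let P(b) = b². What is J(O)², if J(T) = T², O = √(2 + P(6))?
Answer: 1444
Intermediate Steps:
O = √38 (O = √(2 + 6²) = √(2 + 36) = √38 ≈ 6.1644)
J(O)² = ((√38)²)² = 38² = 1444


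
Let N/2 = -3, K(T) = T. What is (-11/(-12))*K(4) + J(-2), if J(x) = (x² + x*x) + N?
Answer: 17/3 ≈ 5.6667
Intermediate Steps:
N = -6 (N = 2*(-3) = -6)
J(x) = -6 + 2*x² (J(x) = (x² + x*x) - 6 = (x² + x²) - 6 = 2*x² - 6 = -6 + 2*x²)
(-11/(-12))*K(4) + J(-2) = -11/(-12)*4 + (-6 + 2*(-2)²) = -11*(-1/12)*4 + (-6 + 2*4) = (11/12)*4 + (-6 + 8) = 11/3 + 2 = 17/3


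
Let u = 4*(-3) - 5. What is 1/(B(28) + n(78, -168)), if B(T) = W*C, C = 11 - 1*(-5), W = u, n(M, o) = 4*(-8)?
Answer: -1/304 ≈ -0.0032895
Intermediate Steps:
u = -17 (u = -12 - 5 = -17)
n(M, o) = -32
W = -17
C = 16 (C = 11 + 5 = 16)
B(T) = -272 (B(T) = -17*16 = -272)
1/(B(28) + n(78, -168)) = 1/(-272 - 32) = 1/(-304) = -1/304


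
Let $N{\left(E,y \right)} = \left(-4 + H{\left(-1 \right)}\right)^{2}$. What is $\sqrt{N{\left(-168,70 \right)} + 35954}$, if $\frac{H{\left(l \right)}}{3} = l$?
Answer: $\sqrt{36003} \approx 189.74$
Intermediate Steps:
$H{\left(l \right)} = 3 l$
$N{\left(E,y \right)} = 49$ ($N{\left(E,y \right)} = \left(-4 + 3 \left(-1\right)\right)^{2} = \left(-4 - 3\right)^{2} = \left(-7\right)^{2} = 49$)
$\sqrt{N{\left(-168,70 \right)} + 35954} = \sqrt{49 + 35954} = \sqrt{36003}$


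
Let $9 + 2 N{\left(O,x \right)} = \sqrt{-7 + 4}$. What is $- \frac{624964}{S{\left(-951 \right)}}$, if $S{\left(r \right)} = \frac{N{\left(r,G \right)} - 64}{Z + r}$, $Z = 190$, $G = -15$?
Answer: $- \frac{32578435874}{4693} - \frac{237798802 i \sqrt{3}}{4693} \approx -6.9419 \cdot 10^{6} - 87765.0 i$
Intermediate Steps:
$N{\left(O,x \right)} = - \frac{9}{2} + \frac{i \sqrt{3}}{2}$ ($N{\left(O,x \right)} = - \frac{9}{2} + \frac{\sqrt{-7 + 4}}{2} = - \frac{9}{2} + \frac{\sqrt{-3}}{2} = - \frac{9}{2} + \frac{i \sqrt{3}}{2}$)
$S{\left(r \right)} = \frac{- \frac{137}{2} + \frac{i \sqrt{3}}{2}}{190 + r}$ ($S{\left(r \right)} = \frac{\left(- \frac{9}{2} + \frac{i \sqrt{3}}{2}\right) - 64}{190 + r} = \frac{- \frac{137}{2} + \frac{i \sqrt{3}}{2}}{190 + r}$)
$- \frac{624964}{S{\left(-951 \right)}} = - \frac{624964}{\frac{1}{2} \frac{1}{190 - 951} \left(-137 + i \sqrt{3}\right)} = - \frac{624964}{\frac{1}{2} \frac{1}{-761} \left(-137 + i \sqrt{3}\right)} = - \frac{624964}{\frac{1}{2} \left(- \frac{1}{761}\right) \left(-137 + i \sqrt{3}\right)} = - \frac{624964}{\frac{137}{1522} - \frac{i \sqrt{3}}{1522}}$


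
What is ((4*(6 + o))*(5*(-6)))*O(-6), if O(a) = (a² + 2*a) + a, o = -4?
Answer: -4320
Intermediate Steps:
O(a) = a² + 3*a
((4*(6 + o))*(5*(-6)))*O(-6) = ((4*(6 - 4))*(5*(-6)))*(-6*(3 - 6)) = ((4*2)*(-30))*(-6*(-3)) = (8*(-30))*18 = -240*18 = -4320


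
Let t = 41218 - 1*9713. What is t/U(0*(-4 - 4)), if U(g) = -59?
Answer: -31505/59 ≈ -533.98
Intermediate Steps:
t = 31505 (t = 41218 - 9713 = 31505)
t/U(0*(-4 - 4)) = 31505/(-59) = 31505*(-1/59) = -31505/59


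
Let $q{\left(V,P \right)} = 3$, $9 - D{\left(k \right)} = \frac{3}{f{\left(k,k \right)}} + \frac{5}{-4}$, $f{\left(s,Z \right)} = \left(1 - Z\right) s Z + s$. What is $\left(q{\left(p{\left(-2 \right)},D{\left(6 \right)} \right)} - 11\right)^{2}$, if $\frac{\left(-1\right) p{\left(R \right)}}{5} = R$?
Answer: $64$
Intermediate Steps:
$p{\left(R \right)} = - 5 R$
$f{\left(s,Z \right)} = s + Z s \left(1 - Z\right)$ ($f{\left(s,Z \right)} = s \left(1 - Z\right) Z + s = Z s \left(1 - Z\right) + s = s + Z s \left(1 - Z\right)$)
$D{\left(k \right)} = \frac{41}{4} - \frac{3}{k \left(1 + k - k^{2}\right)}$ ($D{\left(k \right)} = 9 - \left(\frac{3}{k \left(1 + k - k^{2}\right)} + \frac{5}{-4}\right) = 9 - \left(3 \frac{1}{k \left(1 + k - k^{2}\right)} + 5 \left(- \frac{1}{4}\right)\right) = 9 - \left(\frac{3}{k \left(1 + k - k^{2}\right)} - \frac{5}{4}\right) = 9 - \left(- \frac{5}{4} + \frac{3}{k \left(1 + k - k^{2}\right)}\right) = 9 + \left(\frac{5}{4} - \frac{3}{k \left(1 + k - k^{2}\right)}\right) = \frac{41}{4} - \frac{3}{k \left(1 + k - k^{2}\right)}$)
$\left(q{\left(p{\left(-2 \right)},D{\left(6 \right)} \right)} - 11\right)^{2} = \left(3 - 11\right)^{2} = \left(-8\right)^{2} = 64$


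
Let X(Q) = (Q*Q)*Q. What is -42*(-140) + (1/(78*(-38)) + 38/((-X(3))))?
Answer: 156817327/26676 ≈ 5878.6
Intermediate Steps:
X(Q) = Q³ (X(Q) = Q²*Q = Q³)
-42*(-140) + (1/(78*(-38)) + 38/((-X(3)))) = -42*(-140) + (1/(78*(-38)) + 38/((-1*3³))) = 5880 + ((1/78)*(-1/38) + 38/((-1*27))) = 5880 + (-1/2964 + 38/(-27)) = 5880 + (-1/2964 + 38*(-1/27)) = 5880 + (-1/2964 - 38/27) = 5880 - 37553/26676 = 156817327/26676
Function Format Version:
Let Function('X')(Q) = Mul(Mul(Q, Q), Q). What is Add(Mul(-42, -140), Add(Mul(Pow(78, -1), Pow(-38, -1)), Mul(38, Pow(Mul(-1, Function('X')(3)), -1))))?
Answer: Rational(156817327, 26676) ≈ 5878.6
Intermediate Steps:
Function('X')(Q) = Pow(Q, 3) (Function('X')(Q) = Mul(Pow(Q, 2), Q) = Pow(Q, 3))
Add(Mul(-42, -140), Add(Mul(Pow(78, -1), Pow(-38, -1)), Mul(38, Pow(Mul(-1, Function('X')(3)), -1)))) = Add(Mul(-42, -140), Add(Mul(Pow(78, -1), Pow(-38, -1)), Mul(38, Pow(Mul(-1, Pow(3, 3)), -1)))) = Add(5880, Add(Mul(Rational(1, 78), Rational(-1, 38)), Mul(38, Pow(Mul(-1, 27), -1)))) = Add(5880, Add(Rational(-1, 2964), Mul(38, Pow(-27, -1)))) = Add(5880, Add(Rational(-1, 2964), Mul(38, Rational(-1, 27)))) = Add(5880, Add(Rational(-1, 2964), Rational(-38, 27))) = Add(5880, Rational(-37553, 26676)) = Rational(156817327, 26676)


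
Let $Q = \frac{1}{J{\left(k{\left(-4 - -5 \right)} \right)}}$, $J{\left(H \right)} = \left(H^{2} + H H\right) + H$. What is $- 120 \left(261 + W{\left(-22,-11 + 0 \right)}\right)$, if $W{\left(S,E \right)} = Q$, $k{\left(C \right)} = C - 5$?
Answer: $- \frac{219270}{7} \approx -31324.0$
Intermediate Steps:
$k{\left(C \right)} = -5 + C$
$J{\left(H \right)} = H + 2 H^{2}$ ($J{\left(H \right)} = \left(H^{2} + H^{2}\right) + H = 2 H^{2} + H = H + 2 H^{2}$)
$Q = \frac{1}{28}$ ($Q = \frac{1}{\left(-5 - -1\right) \left(1 + 2 \left(-5 - -1\right)\right)} = \frac{1}{\left(-5 + \left(-4 + 5\right)\right) \left(1 + 2 \left(-5 + \left(-4 + 5\right)\right)\right)} = \frac{1}{\left(-5 + 1\right) \left(1 + 2 \left(-5 + 1\right)\right)} = \frac{1}{\left(-4\right) \left(1 + 2 \left(-4\right)\right)} = \frac{1}{\left(-4\right) \left(1 - 8\right)} = \frac{1}{\left(-4\right) \left(-7\right)} = \frac{1}{28} \approx 0.035714$)
$W{\left(S,E \right)} = \frac{1}{28}$
$- 120 \left(261 + W{\left(-22,-11 + 0 \right)}\right) = - 120 \left(261 + \frac{1}{28}\right) = \left(-120\right) \frac{7309}{28} = - \frac{219270}{7}$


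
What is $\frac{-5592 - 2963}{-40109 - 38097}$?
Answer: $\frac{8555}{78206} \approx 0.10939$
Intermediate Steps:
$\frac{-5592 - 2963}{-40109 - 38097} = - \frac{8555}{-78206} = \left(-8555\right) \left(- \frac{1}{78206}\right) = \frac{8555}{78206}$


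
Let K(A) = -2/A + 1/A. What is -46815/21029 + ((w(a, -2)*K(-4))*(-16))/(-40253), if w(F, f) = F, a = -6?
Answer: -1884948891/846480337 ≈ -2.2268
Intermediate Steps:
K(A) = -1/A (K(A) = -2/A + 1/A = -1/A)
-46815/21029 + ((w(a, -2)*K(-4))*(-16))/(-40253) = -46815/21029 + (-(-6)/(-4)*(-16))/(-40253) = -46815*1/21029 + (-(-6)*(-1)/4*(-16))*(-1/40253) = -46815/21029 + (-6*¼*(-16))*(-1/40253) = -46815/21029 - 3/2*(-16)*(-1/40253) = -46815/21029 + 24*(-1/40253) = -46815/21029 - 24/40253 = -1884948891/846480337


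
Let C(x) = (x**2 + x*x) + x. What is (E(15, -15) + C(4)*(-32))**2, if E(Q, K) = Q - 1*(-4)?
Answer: 1283689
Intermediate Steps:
C(x) = x + 2*x**2 (C(x) = (x**2 + x**2) + x = 2*x**2 + x = x + 2*x**2)
E(Q, K) = 4 + Q (E(Q, K) = Q + 4 = 4 + Q)
(E(15, -15) + C(4)*(-32))**2 = ((4 + 15) + (4*(1 + 2*4))*(-32))**2 = (19 + (4*(1 + 8))*(-32))**2 = (19 + (4*9)*(-32))**2 = (19 + 36*(-32))**2 = (19 - 1152)**2 = (-1133)**2 = 1283689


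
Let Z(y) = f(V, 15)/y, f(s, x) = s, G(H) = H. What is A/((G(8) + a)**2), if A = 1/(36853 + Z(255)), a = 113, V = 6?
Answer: 85/45863034987 ≈ 1.8533e-9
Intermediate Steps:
Z(y) = 6/y
A = 85/3132507 (A = 1/(36853 + 6/255) = 1/(36853 + 6*(1/255)) = 1/(36853 + 2/85) = 1/(3132507/85) = 85/3132507 ≈ 2.7135e-5)
A/((G(8) + a)**2) = 85/(3132507*((8 + 113)**2)) = 85/(3132507*(121**2)) = (85/3132507)/14641 = (85/3132507)*(1/14641) = 85/45863034987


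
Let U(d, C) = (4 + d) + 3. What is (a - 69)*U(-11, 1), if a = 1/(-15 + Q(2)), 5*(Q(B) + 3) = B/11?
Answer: 68227/247 ≈ 276.22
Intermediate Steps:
Q(B) = -3 + B/55 (Q(B) = -3 + (B/11)/5 = -3 + B/55)
U(d, C) = 7 + d
a = -55/988 (a = 1/(-15 + (-3 + (1/55)*2)) = 1/(-15 + (-3 + 2/55)) = 1/(-15 - 163/55) = 1/(-988/55) = -55/988 ≈ -0.055668)
(a - 69)*U(-11, 1) = (-55/988 - 69)*(7 - 11) = -68227/988*(-4) = 68227/247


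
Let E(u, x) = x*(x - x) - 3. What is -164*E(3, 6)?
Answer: 492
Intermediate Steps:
E(u, x) = -3 (E(u, x) = x*0 - 3 = 0 - 3 = -3)
-164*E(3, 6) = -164*(-3) = 492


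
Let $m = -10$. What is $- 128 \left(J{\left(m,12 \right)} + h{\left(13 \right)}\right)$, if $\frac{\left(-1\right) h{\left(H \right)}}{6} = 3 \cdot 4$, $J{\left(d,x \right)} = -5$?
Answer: $9856$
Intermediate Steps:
$h{\left(H \right)} = -72$ ($h{\left(H \right)} = - 6 \cdot 3 \cdot 4 = \left(-6\right) 12 = -72$)
$- 128 \left(J{\left(m,12 \right)} + h{\left(13 \right)}\right) = - 128 \left(-5 - 72\right) = \left(-128\right) \left(-77\right) = 9856$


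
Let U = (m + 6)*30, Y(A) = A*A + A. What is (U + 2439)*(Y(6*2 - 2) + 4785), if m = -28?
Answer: 8708205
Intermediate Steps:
Y(A) = A + A² (Y(A) = A² + A = A + A²)
U = -660 (U = (-28 + 6)*30 = -22*30 = -660)
(U + 2439)*(Y(6*2 - 2) + 4785) = (-660 + 2439)*((6*2 - 2)*(1 + (6*2 - 2)) + 4785) = 1779*((12 - 2)*(1 + (12 - 2)) + 4785) = 1779*(10*(1 + 10) + 4785) = 1779*(10*11 + 4785) = 1779*(110 + 4785) = 1779*4895 = 8708205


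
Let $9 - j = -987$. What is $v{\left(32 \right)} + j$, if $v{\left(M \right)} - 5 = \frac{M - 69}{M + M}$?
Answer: $\frac{64027}{64} \approx 1000.4$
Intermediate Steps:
$v{\left(M \right)} = 5 + \frac{-69 + M}{2 M}$ ($v{\left(M \right)} = 5 + \frac{M - 69}{M + M} = 5 + \frac{-69 + M}{2 M}$)
$j = 996$ ($j = 9 - -987 = 9 + 987 = 996$)
$v{\left(32 \right)} + j = \frac{-69 + 11 \cdot 32}{2 \cdot 32} + 996 = \frac{1}{2} \cdot \frac{1}{32} \left(-69 + 352\right) + 996 = \frac{1}{2} \cdot \frac{1}{32} \cdot 283 + 996 = \frac{283}{64} + 996 = \frac{64027}{64}$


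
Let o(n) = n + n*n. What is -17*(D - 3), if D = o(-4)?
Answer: -153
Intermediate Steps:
o(n) = n + n**2
D = 12 (D = -4*(1 - 4) = -4*(-3) = 12)
-17*(D - 3) = -17*(12 - 3) = -17*9 = -153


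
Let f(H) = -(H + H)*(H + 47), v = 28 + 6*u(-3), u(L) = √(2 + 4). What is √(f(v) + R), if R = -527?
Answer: I*√(5159 + 1236*√6) ≈ 90.48*I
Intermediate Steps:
u(L) = √6
v = 28 + 6*√6 ≈ 42.697
f(H) = -2*H*(47 + H)
√(f(v) + R) = √(-2*(28 + 6*√6)*(47 + (28 + 6*√6)) - 527) = √(-2*(28 + 6*√6)*(75 + 6*√6) - 527) = √(-527 - 2*(28 + 6*√6)*(75 + 6*√6))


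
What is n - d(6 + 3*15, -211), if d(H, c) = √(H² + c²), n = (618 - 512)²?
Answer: 11236 - √47122 ≈ 11019.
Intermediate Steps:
n = 11236 (n = 106² = 11236)
n - d(6 + 3*15, -211) = 11236 - √((6 + 3*15)² + (-211)²) = 11236 - √((6 + 45)² + 44521) = 11236 - √(51² + 44521) = 11236 - √(2601 + 44521) = 11236 - √47122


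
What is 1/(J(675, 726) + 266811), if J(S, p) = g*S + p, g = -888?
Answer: -1/331863 ≈ -3.0133e-6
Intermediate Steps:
J(S, p) = p - 888*S (J(S, p) = -888*S + p = p - 888*S)
1/(J(675, 726) + 266811) = 1/((726 - 888*675) + 266811) = 1/((726 - 599400) + 266811) = 1/(-598674 + 266811) = 1/(-331863) = -1/331863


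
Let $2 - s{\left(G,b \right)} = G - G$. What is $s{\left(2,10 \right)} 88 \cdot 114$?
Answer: $20064$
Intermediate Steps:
$s{\left(G,b \right)} = 2$ ($s{\left(G,b \right)} = 2 - \left(G - G\right) = 2 - 0 = 2 + 0 = 2$)
$s{\left(2,10 \right)} 88 \cdot 114 = 2 \cdot 88 \cdot 114 = 176 \cdot 114 = 20064$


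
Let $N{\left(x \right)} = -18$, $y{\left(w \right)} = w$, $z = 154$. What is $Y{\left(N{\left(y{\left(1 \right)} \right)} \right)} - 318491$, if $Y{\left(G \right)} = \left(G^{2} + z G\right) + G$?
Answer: $-320957$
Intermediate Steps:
$Y{\left(G \right)} = G^{2} + 155 G$ ($Y{\left(G \right)} = \left(G^{2} + 154 G\right) + G = G^{2} + 155 G$)
$Y{\left(N{\left(y{\left(1 \right)} \right)} \right)} - 318491 = - 18 \left(155 - 18\right) - 318491 = \left(-18\right) 137 - 318491 = -2466 - 318491 = -320957$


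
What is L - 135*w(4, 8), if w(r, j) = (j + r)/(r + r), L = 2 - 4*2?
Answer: -417/2 ≈ -208.50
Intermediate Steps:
L = -6 (L = 2 - 8 = -6)
w(r, j) = (j + r)/(2*r) (w(r, j) = (j + r)/((2*r)) = (j + r)*(1/(2*r)) = (j + r)/(2*r))
L - 135*w(4, 8) = -6 - 135*(8 + 4)/(2*4) = -6 - 135*12/(2*4) = -6 - 135*3/2 = -6 - 405/2 = -417/2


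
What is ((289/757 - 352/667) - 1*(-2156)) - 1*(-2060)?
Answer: 2128664803/504919 ≈ 4215.9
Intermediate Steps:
((289/757 - 352/667) - 1*(-2156)) - 1*(-2060) = ((289*(1/757) - 352*1/667) + 2156) + 2060 = ((289/757 - 352/667) + 2156) + 2060 = (-73701/504919 + 2156) + 2060 = 1088531663/504919 + 2060 = 2128664803/504919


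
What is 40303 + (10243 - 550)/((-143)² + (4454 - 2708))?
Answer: 894534778/22195 ≈ 40303.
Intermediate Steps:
40303 + (10243 - 550)/((-143)² + (4454 - 2708)) = 40303 + 9693/(20449 + 1746) = 40303 + 9693/22195 = 894534778/22195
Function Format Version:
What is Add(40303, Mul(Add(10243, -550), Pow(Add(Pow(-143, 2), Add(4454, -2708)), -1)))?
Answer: Rational(894534778, 22195) ≈ 40303.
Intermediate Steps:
Add(40303, Mul(Add(10243, -550), Pow(Add(Pow(-143, 2), Add(4454, -2708)), -1))) = Add(40303, Mul(9693, Pow(Add(20449, 1746), -1))) = Add(40303, Mul(9693, Pow(22195, -1))) = Add(40303, Mul(9693, Rational(1, 22195))) = Add(40303, Rational(9693, 22195)) = Rational(894534778, 22195)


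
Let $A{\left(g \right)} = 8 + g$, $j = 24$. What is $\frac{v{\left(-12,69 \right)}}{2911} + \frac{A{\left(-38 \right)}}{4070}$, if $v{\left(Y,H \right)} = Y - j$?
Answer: $- \frac{23385}{1184777} \approx -0.019738$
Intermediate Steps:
$v{\left(Y,H \right)} = -24 + Y$ ($v{\left(Y,H \right)} = Y - 24 = -24 + Y$)
$\frac{v{\left(-12,69 \right)}}{2911} + \frac{A{\left(-38 \right)}}{4070} = \frac{-24 - 12}{2911} + \frac{8 - 38}{4070} = \left(-36\right) \frac{1}{2911} - \frac{3}{407} = - \frac{36}{2911} - \frac{3}{407} = - \frac{23385}{1184777}$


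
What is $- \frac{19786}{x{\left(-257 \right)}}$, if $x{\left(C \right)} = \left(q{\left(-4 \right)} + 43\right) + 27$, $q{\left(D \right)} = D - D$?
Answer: $- \frac{9893}{35} \approx -282.66$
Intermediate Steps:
$q{\left(D \right)} = 0$
$x{\left(C \right)} = 70$ ($x{\left(C \right)} = \left(0 + 43\right) + 27 = 43 + 27 = 70$)
$- \frac{19786}{x{\left(-257 \right)}} = - \frac{19786}{70} = \left(-19786\right) \frac{1}{70} = - \frac{9893}{35}$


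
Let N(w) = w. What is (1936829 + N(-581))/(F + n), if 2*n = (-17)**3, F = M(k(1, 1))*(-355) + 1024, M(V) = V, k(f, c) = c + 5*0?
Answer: -3872496/3575 ≈ -1083.2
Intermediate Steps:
k(f, c) = c (k(f, c) = c + 0 = c)
F = 669 (F = 1*(-355) + 1024 = -355 + 1024 = 669)
n = -4913/2 (n = (1/2)*(-17)**3 = (1/2)*(-4913) = -4913/2 ≈ -2456.5)
(1936829 + N(-581))/(F + n) = (1936829 - 581)/(669 - 4913/2) = 1936248/(-3575/2) = 1936248*(-2/3575) = -3872496/3575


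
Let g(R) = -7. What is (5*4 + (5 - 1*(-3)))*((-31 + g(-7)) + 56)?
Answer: 504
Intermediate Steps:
(5*4 + (5 - 1*(-3)))*((-31 + g(-7)) + 56) = (5*4 + (5 - 1*(-3)))*((-31 - 7) + 56) = (20 + (5 + 3))*(-38 + 56) = (20 + 8)*18 = 28*18 = 504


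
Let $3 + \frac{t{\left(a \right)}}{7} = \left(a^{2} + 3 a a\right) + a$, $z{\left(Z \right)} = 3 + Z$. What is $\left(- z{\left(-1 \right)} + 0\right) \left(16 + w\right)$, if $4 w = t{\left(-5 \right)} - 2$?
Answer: $-353$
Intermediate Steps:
$t{\left(a \right)} = -21 + 7 a + 28 a^{2}$ ($t{\left(a \right)} = -21 + 7 \left(\left(a^{2} + 3 a a\right) + a\right) = -21 + 7 \left(\left(a^{2} + 3 a^{2}\right) + a\right) = -21 + 7 \left(4 a^{2} + a\right) = -21 + 7 \left(a + 4 a^{2}\right) = -21 + \left(7 a + 28 a^{2}\right) = -21 + 7 a + 28 a^{2}$)
$w = \frac{321}{2}$ ($w = \frac{\left(-21 + 7 \left(-5\right) + 28 \left(-5\right)^{2}\right) - 2}{4} = \frac{\left(-21 - 35 + 28 \cdot 25\right) - 2}{4} = \frac{\left(-21 - 35 + 700\right) - 2}{4} = \frac{644 - 2}{4} = \frac{1}{4} \cdot 642 = \frac{321}{2} \approx 160.5$)
$\left(- z{\left(-1 \right)} + 0\right) \left(16 + w\right) = \left(- (3 - 1) + 0\right) \left(16 + \frac{321}{2}\right) = \left(\left(-1\right) 2 + 0\right) \frac{353}{2} = \left(-2 + 0\right) \frac{353}{2} = \left(-2\right) \frac{353}{2} = -353$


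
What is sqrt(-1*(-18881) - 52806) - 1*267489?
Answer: -267489 + 5*I*sqrt(1357) ≈ -2.6749e+5 + 184.19*I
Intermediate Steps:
sqrt(-1*(-18881) - 52806) - 1*267489 = sqrt(18881 - 52806) - 267489 = sqrt(-33925) - 267489 = 5*I*sqrt(1357) - 267489 = -267489 + 5*I*sqrt(1357)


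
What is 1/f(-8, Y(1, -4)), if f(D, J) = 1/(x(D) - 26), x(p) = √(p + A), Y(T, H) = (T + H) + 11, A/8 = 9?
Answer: -18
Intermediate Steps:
A = 72 (A = 8*9 = 72)
Y(T, H) = 11 + H + T (Y(T, H) = (H + T) + 11 = 11 + H + T)
x(p) = √(72 + p) (x(p) = √(p + 72) = √(72 + p))
f(D, J) = 1/(-26 + √(72 + D)) (f(D, J) = 1/(√(72 + D) - 26) = 1/(-26 + √(72 + D)))
1/f(-8, Y(1, -4)) = 1/(1/(-26 + √(72 - 8))) = 1/(1/(-26 + √64)) = 1/(1/(-26 + 8)) = 1/(1/(-18)) = 1/(-1/18) = -18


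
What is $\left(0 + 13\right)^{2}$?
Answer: $169$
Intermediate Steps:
$\left(0 + 13\right)^{2} = 13^{2} = 169$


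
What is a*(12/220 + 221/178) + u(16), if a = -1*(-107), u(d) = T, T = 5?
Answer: 1406673/9790 ≈ 143.68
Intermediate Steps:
u(d) = 5
a = 107
a*(12/220 + 221/178) + u(16) = 107*(12/220 + 221/178) + 5 = 107*(12*(1/220) + 221*(1/178)) + 5 = 107*(3/55 + 221/178) + 5 = 107*(12689/9790) + 5 = 1357723/9790 + 5 = 1406673/9790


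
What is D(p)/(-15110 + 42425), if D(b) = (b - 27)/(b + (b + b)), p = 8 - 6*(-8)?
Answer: 29/4588920 ≈ 6.3196e-6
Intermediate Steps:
p = 56 (p = 8 + 48 = 56)
D(b) = (-27 + b)/(3*b) (D(b) = (-27 + b)/(b + 2*b) = (-27 + b)/((3*b)) = (-27 + b)*(1/(3*b)) = (-27 + b)/(3*b))
D(p)/(-15110 + 42425) = ((1/3)*(-27 + 56)/56)/(-15110 + 42425) = ((1/3)*(1/56)*29)/27315 = (29/168)*(1/27315) = 29/4588920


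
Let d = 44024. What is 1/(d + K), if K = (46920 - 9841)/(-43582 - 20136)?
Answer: 63718/2805084153 ≈ 2.2715e-5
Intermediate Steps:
K = -37079/63718 (K = 37079/(-63718) = 37079*(-1/63718) = -37079/63718 ≈ -0.58192)
1/(d + K) = 1/(44024 - 37079/63718) = 1/(2805084153/63718) = 63718/2805084153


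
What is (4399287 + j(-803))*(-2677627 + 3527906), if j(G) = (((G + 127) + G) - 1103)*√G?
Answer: 3740621351073 - 2195420378*I*√803 ≈ 3.7406e+12 - 6.2212e+10*I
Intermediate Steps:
j(G) = √G*(-976 + 2*G) (j(G) = (((127 + G) + G) - 1103)*√G = ((127 + 2*G) - 1103)*√G = (-976 + 2*G)*√G = √G*(-976 + 2*G))
(4399287 + j(-803))*(-2677627 + 3527906) = (4399287 + 2*√(-803)*(-488 - 803))*(-2677627 + 3527906) = (4399287 + 2*(I*√803)*(-1291))*850279 = (4399287 - 2582*I*√803)*850279 = 3740621351073 - 2195420378*I*√803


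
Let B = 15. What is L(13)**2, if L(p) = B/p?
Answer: 225/169 ≈ 1.3314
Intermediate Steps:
L(p) = 15/p
L(13)**2 = (15/13)**2 = 225/169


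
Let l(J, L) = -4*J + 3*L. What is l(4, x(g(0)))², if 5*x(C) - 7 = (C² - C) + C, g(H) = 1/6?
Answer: 499849/3600 ≈ 138.85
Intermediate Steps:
g(H) = ⅙
x(C) = 7/5 + C²/5 (x(C) = 7/5 + ((C² - C) + C)/5 = 7/5 + C²/5)
l(4, x(g(0)))² = (-4*4 + 3*(7/5 + (⅙)²/5))² = (-16 + 3*(7/5 + (⅕)*(1/36)))² = (-16 + 3*(7/5 + 1/180))² = (-16 + 3*(253/180))² = (-16 + 253/60)² = (-707/60)² = 499849/3600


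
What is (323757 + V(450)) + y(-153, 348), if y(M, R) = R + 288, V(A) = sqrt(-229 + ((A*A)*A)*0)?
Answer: 324393 + I*sqrt(229) ≈ 3.2439e+5 + 15.133*I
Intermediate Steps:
V(A) = I*sqrt(229) (V(A) = sqrt(-229 + (A**2*A)*0) = sqrt(-229 + A**3*0) = sqrt(-229 + 0) = sqrt(-229) = I*sqrt(229))
y(M, R) = 288 + R
(323757 + V(450)) + y(-153, 348) = (323757 + I*sqrt(229)) + (288 + 348) = (323757 + I*sqrt(229)) + 636 = 324393 + I*sqrt(229)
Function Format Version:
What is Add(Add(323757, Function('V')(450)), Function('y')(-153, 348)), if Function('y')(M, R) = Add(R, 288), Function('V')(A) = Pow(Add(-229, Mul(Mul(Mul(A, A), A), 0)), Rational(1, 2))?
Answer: Add(324393, Mul(I, Pow(229, Rational(1, 2)))) ≈ Add(3.2439e+5, Mul(15.133, I))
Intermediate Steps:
Function('V')(A) = Mul(I, Pow(229, Rational(1, 2))) (Function('V')(A) = Pow(Add(-229, Mul(Mul(Pow(A, 2), A), 0)), Rational(1, 2)) = Pow(Add(-229, Mul(Pow(A, 3), 0)), Rational(1, 2)) = Pow(Add(-229, 0), Rational(1, 2)) = Pow(-229, Rational(1, 2)) = Mul(I, Pow(229, Rational(1, 2))))
Function('y')(M, R) = Add(288, R)
Add(Add(323757, Function('V')(450)), Function('y')(-153, 348)) = Add(Add(323757, Mul(I, Pow(229, Rational(1, 2)))), Add(288, 348)) = Add(Add(323757, Mul(I, Pow(229, Rational(1, 2)))), 636) = Add(324393, Mul(I, Pow(229, Rational(1, 2))))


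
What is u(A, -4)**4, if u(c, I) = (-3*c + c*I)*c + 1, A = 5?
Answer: 916636176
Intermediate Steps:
u(c, I) = 1 + c*(-3*c + I*c) (u(c, I) = (-3*c + I*c)*c + 1 = c*(-3*c + I*c) + 1 = 1 + c*(-3*c + I*c))
u(A, -4)**4 = (1 - 3*5**2 - 4*5**2)**4 = (1 - 3*25 - 4*25)**4 = (1 - 75 - 100)**4 = (-174)**4 = 916636176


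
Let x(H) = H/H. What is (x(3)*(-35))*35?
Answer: -1225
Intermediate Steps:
x(H) = 1
(x(3)*(-35))*35 = (1*(-35))*35 = -35*35 = -1225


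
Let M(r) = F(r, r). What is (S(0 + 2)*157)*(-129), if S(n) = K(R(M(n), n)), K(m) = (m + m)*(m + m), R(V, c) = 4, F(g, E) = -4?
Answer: -1296192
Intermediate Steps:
M(r) = -4
K(m) = 4*m**2 (K(m) = (2*m)*(2*m) = 4*m**2)
S(n) = 64 (S(n) = 4*4**2 = 4*16 = 64)
(S(0 + 2)*157)*(-129) = (64*157)*(-129) = 10048*(-129) = -1296192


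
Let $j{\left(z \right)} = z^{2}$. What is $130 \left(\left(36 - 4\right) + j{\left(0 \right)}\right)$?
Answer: $4160$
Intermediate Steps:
$130 \left(\left(36 - 4\right) + j{\left(0 \right)}\right) = 130 \left(\left(36 - 4\right) + 0^{2}\right) = 130 \left(32 + 0\right) = 130 \cdot 32 = 4160$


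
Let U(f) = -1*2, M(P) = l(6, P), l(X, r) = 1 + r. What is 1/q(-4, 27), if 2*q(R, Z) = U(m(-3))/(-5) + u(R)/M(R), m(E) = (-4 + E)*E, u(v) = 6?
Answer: -5/4 ≈ -1.2500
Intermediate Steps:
m(E) = E*(-4 + E)
M(P) = 1 + P
U(f) = -2
q(R, Z) = ⅕ + 3/(1 + R) (q(R, Z) = (-2/(-5) + 6/(1 + R))/2 = (-2*(-⅕) + 6/(1 + R))/2 = (⅖ + 6/(1 + R))/2 = ⅕ + 3/(1 + R))
1/q(-4, 27) = 1/((16 - 4)/(5*(1 - 4))) = 1/((⅕)*12/(-3)) = 1/((⅕)*(-⅓)*12) = 1/(-⅘) = -5/4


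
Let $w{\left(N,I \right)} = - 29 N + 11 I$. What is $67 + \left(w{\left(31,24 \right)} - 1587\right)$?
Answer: $-2155$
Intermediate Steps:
$67 + \left(w{\left(31,24 \right)} - 1587\right) = 67 + \left(\left(\left(-29\right) 31 + 11 \cdot 24\right) - 1587\right) = 67 + \left(\left(-899 + 264\right) - 1587\right) = 67 - 2222 = -2155$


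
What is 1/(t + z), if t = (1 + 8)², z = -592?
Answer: -1/511 ≈ -0.0019569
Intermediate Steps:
t = 81 (t = 9² = 81)
1/(t + z) = 1/(81 - 592) = 1/(-511) = -1/511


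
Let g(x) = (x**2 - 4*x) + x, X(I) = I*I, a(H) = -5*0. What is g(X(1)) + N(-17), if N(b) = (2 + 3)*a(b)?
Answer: -2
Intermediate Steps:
a(H) = 0
N(b) = 0 (N(b) = (2 + 3)*0 = 5*0 = 0)
X(I) = I**2
g(x) = x**2 - 3*x
g(X(1)) + N(-17) = 1**2*(-3 + 1**2) + 0 = 1*(-3 + 1) + 0 = 1*(-2) + 0 = -2 + 0 = -2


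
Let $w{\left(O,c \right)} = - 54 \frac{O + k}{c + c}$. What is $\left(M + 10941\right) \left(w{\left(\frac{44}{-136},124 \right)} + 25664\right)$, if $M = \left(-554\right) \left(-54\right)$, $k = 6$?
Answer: $\frac{4420490960541}{4216} \approx 1.0485 \cdot 10^{9}$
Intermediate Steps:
$w{\left(O,c \right)} = - \frac{27 \left(6 + O\right)}{c}$ ($w{\left(O,c \right)} = - 54 \frac{O + 6}{c + c} = - 54 \frac{6 + O}{2 c} = - \frac{27 \left(6 + O\right)}{c}$)
$M = 29916$
$\left(M + 10941\right) \left(w{\left(\frac{44}{-136},124 \right)} + 25664\right) = \left(29916 + 10941\right) \left(\frac{27 \left(-6 - \frac{44}{-136}\right)}{124} + 25664\right) = 40857 \left(27 \cdot \frac{1}{124} \left(-6 - 44 \left(- \frac{1}{136}\right)\right) + 25664\right) = 40857 \left(27 \cdot \frac{1}{124} \left(-6 - - \frac{11}{34}\right) + 25664\right) = 40857 \left(27 \cdot \frac{1}{124} \left(-6 + \frac{11}{34}\right) + 25664\right) = 40857 \left(27 \cdot \frac{1}{124} \left(- \frac{193}{34}\right) + 25664\right) = 40857 \left(- \frac{5211}{4216} + 25664\right) = 40857 \cdot \frac{108194213}{4216} = \frac{4420490960541}{4216}$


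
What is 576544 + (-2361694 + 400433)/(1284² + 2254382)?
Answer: 2250271179411/3903038 ≈ 5.7654e+5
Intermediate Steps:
576544 + (-2361694 + 400433)/(1284² + 2254382) = 576544 - 1961261/(1648656 + 2254382) = 576544 - 1961261/3903038 = 2250271179411/3903038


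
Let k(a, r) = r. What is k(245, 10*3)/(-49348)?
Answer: -15/24674 ≈ -0.00060793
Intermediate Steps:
k(245, 10*3)/(-49348) = (10*3)/(-49348) = 30*(-1/49348) = -15/24674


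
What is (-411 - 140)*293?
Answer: -161443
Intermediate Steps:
(-411 - 140)*293 = -551*293 = -161443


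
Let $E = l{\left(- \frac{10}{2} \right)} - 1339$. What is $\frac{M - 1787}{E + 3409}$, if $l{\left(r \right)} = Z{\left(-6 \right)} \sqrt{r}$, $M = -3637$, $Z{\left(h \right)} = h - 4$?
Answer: $- \frac{280692}{107135} - \frac{1356 i \sqrt{5}}{107135} \approx -2.62 - 0.028302 i$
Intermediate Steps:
$Z{\left(h \right)} = -4 + h$ ($Z{\left(h \right)} = h - 4 = -4 + h$)
$l{\left(r \right)} = - 10 \sqrt{r}$ ($l{\left(r \right)} = \left(-4 - 6\right) \sqrt{r} = - 10 \sqrt{r}$)
$E = -1339 - 10 i \sqrt{5}$ ($E = - 10 \sqrt{- \frac{10}{2}} - 1339 = - 10 \sqrt{\left(-10\right) \frac{1}{2}} - 1339 = - 10 \sqrt{-5} - 1339 = - 10 i \sqrt{5} - 1339 = -1339 - 10 i \sqrt{5} \approx -1339.0 - 22.361 i$)
$\frac{M - 1787}{E + 3409} = \frac{-3637 - 1787}{\left(-1339 - 10 i \sqrt{5}\right) + 3409} = - \frac{5424}{2070 - 10 i \sqrt{5}}$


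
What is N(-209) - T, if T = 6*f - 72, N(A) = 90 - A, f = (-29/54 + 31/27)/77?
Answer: 7790/21 ≈ 370.95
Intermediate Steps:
f = 1/126 (f = (-29*1/54 + 31*(1/27))*(1/77) = (-29/54 + 31/27)*(1/77) = (11/18)*(1/77) = 1/126 ≈ 0.0079365)
T = -1511/21 (T = 6*(1/126) - 72 = 1/21 - 72 = -1511/21 ≈ -71.952)
N(-209) - T = (90 - 1*(-209)) - 1*(-1511/21) = (90 + 209) + 1511/21 = 299 + 1511/21 = 7790/21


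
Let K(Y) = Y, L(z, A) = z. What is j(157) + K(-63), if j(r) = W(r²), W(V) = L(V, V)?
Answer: 24586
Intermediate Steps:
W(V) = V
j(r) = r²
j(157) + K(-63) = 157² - 63 = 24649 - 63 = 24586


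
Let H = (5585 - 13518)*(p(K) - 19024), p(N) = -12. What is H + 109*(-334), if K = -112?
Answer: 150976182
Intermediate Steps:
H = 151012588 (H = (5585 - 13518)*(-12 - 19024) = -7933*(-19036) = 151012588)
H + 109*(-334) = 151012588 + 109*(-334) = 151012588 - 36406 = 150976182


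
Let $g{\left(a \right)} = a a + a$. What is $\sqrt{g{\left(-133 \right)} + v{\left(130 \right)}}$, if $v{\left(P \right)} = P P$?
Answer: $2 \sqrt{8614} \approx 185.62$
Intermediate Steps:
$g{\left(a \right)} = a + a^{2}$ ($g{\left(a \right)} = a^{2} + a = a + a^{2}$)
$v{\left(P \right)} = P^{2}$
$\sqrt{g{\left(-133 \right)} + v{\left(130 \right)}} = \sqrt{- 133 \left(1 - 133\right) + 130^{2}} = \sqrt{\left(-133\right) \left(-132\right) + 16900} = \sqrt{17556 + 16900} = \sqrt{34456} = 2 \sqrt{8614}$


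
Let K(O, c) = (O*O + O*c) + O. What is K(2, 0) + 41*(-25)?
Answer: -1019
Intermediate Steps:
K(O, c) = O + O**2 + O*c (K(O, c) = (O**2 + O*c) + O = O + O**2 + O*c)
K(2, 0) + 41*(-25) = 2*(1 + 2 + 0) + 41*(-25) = 2*3 - 1025 = 6 - 1025 = -1019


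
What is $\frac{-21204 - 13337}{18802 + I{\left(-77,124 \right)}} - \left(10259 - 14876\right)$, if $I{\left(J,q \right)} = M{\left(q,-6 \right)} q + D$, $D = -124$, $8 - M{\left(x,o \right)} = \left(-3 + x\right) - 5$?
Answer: $\frac{24370921}{5286} \approx 4610.5$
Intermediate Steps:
$M{\left(x,o \right)} = 16 - x$ ($M{\left(x,o \right)} = 8 - \left(\left(-3 + x\right) - 5\right) = 8 - \left(-8 + x\right) = 16 - x$)
$I{\left(J,q \right)} = -124 + q \left(16 - q\right)$ ($I{\left(J,q \right)} = \left(16 - q\right) q - 124 = q \left(16 - q\right) - 124 = -124 + q \left(16 - q\right)$)
$\frac{-21204 - 13337}{18802 + I{\left(-77,124 \right)}} - \left(10259 - 14876\right) = \frac{-21204 - 13337}{18802 - \left(124 + 124 \left(-16 + 124\right)\right)} - \left(10259 - 14876\right) = - \frac{34541}{18802 - \left(124 + 124 \cdot 108\right)} - -4617 = - \frac{34541}{18802 - 13516} + 4617 = - \frac{34541}{5286} + 4617 = \frac{24370921}{5286}$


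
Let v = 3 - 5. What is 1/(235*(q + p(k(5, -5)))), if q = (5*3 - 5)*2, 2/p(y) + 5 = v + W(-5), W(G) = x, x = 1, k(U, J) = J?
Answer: 3/13865 ≈ 0.00021637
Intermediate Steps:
v = -2
W(G) = 1
p(y) = -1/3 (p(y) = 2/(-5 + (-2 + 1)) = 2/(-5 - 1) = 2/(-6) = 2*(-1/6) = -1/3)
q = 20 (q = (15 - 5)*2 = 10*2 = 20)
1/(235*(q + p(k(5, -5)))) = 1/(235*(20 - 1/3)) = 1/(235*(59/3)) = 1/(13865/3) = 3/13865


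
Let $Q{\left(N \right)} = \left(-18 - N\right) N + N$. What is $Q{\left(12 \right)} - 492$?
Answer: $-840$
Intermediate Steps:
$Q{\left(N \right)} = N + N \left(-18 - N\right)$ ($Q{\left(N \right)} = N \left(-18 - N\right) + N = N + N \left(-18 - N\right)$)
$Q{\left(12 \right)} - 492 = \left(-1\right) 12 \left(17 + 12\right) - 492 = \left(-1\right) 12 \cdot 29 - 492 = -348 - 492 = -840$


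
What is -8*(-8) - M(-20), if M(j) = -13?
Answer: 77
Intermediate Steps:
-8*(-8) - M(-20) = -8*(-8) - 1*(-13) = 64 + 13 = 77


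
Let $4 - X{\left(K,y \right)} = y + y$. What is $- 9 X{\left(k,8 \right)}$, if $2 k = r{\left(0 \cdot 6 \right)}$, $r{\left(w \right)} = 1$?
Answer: $108$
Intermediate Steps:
$k = \frac{1}{2}$ ($k = \frac{1}{2} \cdot 1 = \frac{1}{2} \approx 0.5$)
$X{\left(K,y \right)} = 4 - 2 y$ ($X{\left(K,y \right)} = 4 - \left(y + y\right) = 4 - 2 y$)
$- 9 X{\left(k,8 \right)} = - 9 \left(4 - 16\right) = \left(-9\right) \left(-12\right) = 108$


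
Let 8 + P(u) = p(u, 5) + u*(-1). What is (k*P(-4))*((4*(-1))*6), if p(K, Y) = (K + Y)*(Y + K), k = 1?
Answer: 72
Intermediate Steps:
p(K, Y) = (K + Y)² (p(K, Y) = (K + Y)*(K + Y) = (K + Y)²)
P(u) = -8 + (5 + u)² - u (P(u) = -8 + ((u + 5)² + u*(-1)) = -8 + ((5 + u)² - u) = -8 + (5 + u)² - u)
(k*P(-4))*((4*(-1))*6) = (1*(-8 + (5 - 4)² - 1*(-4)))*((4*(-1))*6) = (1*(-8 + 1² + 4))*(-4*6) = (1*(-8 + 1 + 4))*(-24) = (1*(-3))*(-24) = -3*(-24) = 72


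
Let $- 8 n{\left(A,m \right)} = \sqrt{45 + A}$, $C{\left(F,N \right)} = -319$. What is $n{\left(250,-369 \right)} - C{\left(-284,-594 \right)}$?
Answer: $319 - \frac{\sqrt{295}}{8} \approx 316.85$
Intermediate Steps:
$n{\left(A,m \right)} = - \frac{\sqrt{45 + A}}{8}$
$n{\left(250,-369 \right)} - C{\left(-284,-594 \right)} = - \frac{\sqrt{45 + 250}}{8} - -319 = - \frac{\sqrt{295}}{8} + 319 = 319 - \frac{\sqrt{295}}{8}$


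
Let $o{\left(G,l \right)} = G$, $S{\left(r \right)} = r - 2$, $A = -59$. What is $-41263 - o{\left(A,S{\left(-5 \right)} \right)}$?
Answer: $-41204$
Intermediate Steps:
$S{\left(r \right)} = -2 + r$
$-41263 - o{\left(A,S{\left(-5 \right)} \right)} = -41263 - -59 = -41263 + 59 = -41204$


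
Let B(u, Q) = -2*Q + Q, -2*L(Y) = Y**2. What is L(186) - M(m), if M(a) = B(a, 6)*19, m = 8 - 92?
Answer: -17184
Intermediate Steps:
L(Y) = -Y**2/2
m = -84
B(u, Q) = -Q
M(a) = -114 (M(a) = -1*6*19 = -6*19 = -114)
L(186) - M(m) = -1/2*186**2 - 1*(-114) = -1/2*34596 + 114 = -17298 + 114 = -17184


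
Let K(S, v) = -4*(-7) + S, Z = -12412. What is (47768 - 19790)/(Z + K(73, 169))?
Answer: -27978/12311 ≈ -2.2726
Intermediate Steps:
K(S, v) = 28 + S
(47768 - 19790)/(Z + K(73, 169)) = (47768 - 19790)/(-12412 + (28 + 73)) = 27978/(-12412 + 101) = 27978/(-12311) = 27978*(-1/12311) = -27978/12311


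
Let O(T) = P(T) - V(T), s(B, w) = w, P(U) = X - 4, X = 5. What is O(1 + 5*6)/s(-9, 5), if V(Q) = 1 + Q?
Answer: -31/5 ≈ -6.2000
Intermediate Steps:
P(U) = 1 (P(U) = 5 - 4 = 1)
O(T) = -T (O(T) = 1 - (1 + T) = 1 + (-1 - T) = -T)
O(1 + 5*6)/s(-9, 5) = -(1 + 5*6)/5 = -(1 + 30)*(1/5) = -1*31*(1/5) = -31*1/5 = -31/5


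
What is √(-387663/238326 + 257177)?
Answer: √1623041847524746/79442 ≈ 507.12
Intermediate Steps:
√(-387663/238326 + 257177) = √(-387663*1/238326 + 257177) = √(-129221/79442 + 257177) = √(20430526013/79442) = √1623041847524746/79442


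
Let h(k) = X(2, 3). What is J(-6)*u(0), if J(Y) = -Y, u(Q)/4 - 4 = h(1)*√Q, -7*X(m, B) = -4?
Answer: 96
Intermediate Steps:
X(m, B) = 4/7 (X(m, B) = -⅐*(-4) = 4/7)
h(k) = 4/7
u(Q) = 16 + 16*√Q/7 (u(Q) = 16 + 4*(4*√Q/7) = 16 + 16*√Q/7)
J(-6)*u(0) = (-1*(-6))*(16 + 16*√0/7) = 6*(16 + (16/7)*0) = 6*(16 + 0) = 6*16 = 96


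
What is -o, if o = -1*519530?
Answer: 519530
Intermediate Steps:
o = -519530
-o = -1*(-519530) = 519530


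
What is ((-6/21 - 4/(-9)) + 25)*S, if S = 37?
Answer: 58645/63 ≈ 930.87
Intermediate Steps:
((-6/21 - 4/(-9)) + 25)*S = ((-6/21 - 4/(-9)) + 25)*37 = ((-6*1/21 - 4*(-⅑)) + 25)*37 = ((-2/7 + 4/9) + 25)*37 = (10/63 + 25)*37 = (1585/63)*37 = 58645/63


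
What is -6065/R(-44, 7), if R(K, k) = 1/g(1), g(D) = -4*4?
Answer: 97040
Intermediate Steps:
g(D) = -16
R(K, k) = -1/16 (R(K, k) = 1/(-16) = -1/16)
-6065/R(-44, 7) = -6065/(-1/16) = -6065*(-16) = 97040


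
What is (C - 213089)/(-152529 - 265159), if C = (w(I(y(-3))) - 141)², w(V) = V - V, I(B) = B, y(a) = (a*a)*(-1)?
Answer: 24151/52211 ≈ 0.46257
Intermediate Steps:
y(a) = -a² (y(a) = a²*(-1) = -a²)
w(V) = 0
C = 19881 (C = (0 - 141)² = (-141)² = 19881)
(C - 213089)/(-152529 - 265159) = (19881 - 213089)/(-152529 - 265159) = -193208/(-417688) = -193208*(-1/417688) = 24151/52211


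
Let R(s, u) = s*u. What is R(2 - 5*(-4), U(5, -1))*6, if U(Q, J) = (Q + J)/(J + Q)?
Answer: 132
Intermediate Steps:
U(Q, J) = 1 (U(Q, J) = (J + Q)/(J + Q) = 1)
R(2 - 5*(-4), U(5, -1))*6 = ((2 - 5*(-4))*1)*6 = ((2 + 20)*1)*6 = (22*1)*6 = 22*6 = 132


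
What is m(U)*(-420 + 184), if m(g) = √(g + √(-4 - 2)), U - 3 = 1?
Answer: -236*√(4 + I*√6) ≈ -491.95 - 138.66*I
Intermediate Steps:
U = 4 (U = 3 + 1 = 4)
m(g) = √(g + I*√6) (m(g) = √(g + √(-6)) = √(g + I*√6))
m(U)*(-420 + 184) = √(4 + I*√6)*(-420 + 184) = √(4 + I*√6)*(-236) = -236*√(4 + I*√6)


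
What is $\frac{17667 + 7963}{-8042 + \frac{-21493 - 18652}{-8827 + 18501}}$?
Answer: $- \frac{3220060}{1010889} \approx -3.1854$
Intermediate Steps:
$\frac{17667 + 7963}{-8042 + \frac{-21493 - 18652}{-8827 + 18501}} = \frac{25630}{-8042 - \frac{40145}{9674}} = \frac{25630}{-8042 - \frac{5735}{1382}} = \frac{25630}{- \frac{11119779}{1382}} = 25630 \left(- \frac{1382}{11119779}\right) = - \frac{3220060}{1010889}$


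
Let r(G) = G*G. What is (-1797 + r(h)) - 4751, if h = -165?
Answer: 20677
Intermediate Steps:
r(G) = G²
(-1797 + r(h)) - 4751 = (-1797 + (-165)²) - 4751 = (-1797 + 27225) - 4751 = 25428 - 4751 = 20677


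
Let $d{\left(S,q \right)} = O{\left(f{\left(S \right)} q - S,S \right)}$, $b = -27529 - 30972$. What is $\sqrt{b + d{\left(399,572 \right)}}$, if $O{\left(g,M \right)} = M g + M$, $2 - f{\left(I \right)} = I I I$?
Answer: $i \sqrt{14497315966219} \approx 3.8075 \cdot 10^{6} i$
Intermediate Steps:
$f{\left(I \right)} = 2 - I^{3}$ ($f{\left(I \right)} = 2 - I I I = 2 - I^{2} I = 2 - I^{3}$)
$b = -58501$ ($b = -27529 - 30972 = -58501$)
$O{\left(g,M \right)} = M + M g$
$d{\left(S,q \right)} = S \left(1 - S + q \left(2 - S^{3}\right)\right)$ ($d{\left(S,q \right)} = S \left(1 - \left(S - \left(2 - S^{3}\right) q\right)\right) = S \left(1 - \left(S - q \left(2 - S^{3}\right)\right)\right) = S \left(1 - S + q \left(2 - S^{3}\right)\right)$)
$\sqrt{b + d{\left(399,572 \right)}} = \sqrt{-58501 + 399 \left(1 - 399 + 572 \left(2 - 399^{3}\right)\right)} = \sqrt{-58501 + 399 \left(1 - 399 + 572 \left(2 - 63521199\right)\right)} = \sqrt{-58501 + 399 \left(1 - 399 + 572 \left(-63521197\right)\right)} = \sqrt{-58501 + 399 \left(1 - 399 - 36334124684\right)} = \sqrt{-58501 + 399 \left(-36334125082\right)} = \sqrt{-58501 - 14497315907718} = \sqrt{-14497315966219} = i \sqrt{14497315966219}$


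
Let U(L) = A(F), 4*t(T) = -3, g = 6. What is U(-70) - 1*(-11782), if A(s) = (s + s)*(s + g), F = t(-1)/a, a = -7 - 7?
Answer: 18475193/1568 ≈ 11783.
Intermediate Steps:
a = -14
t(T) = -3/4 (t(T) = (1/4)*(-3) = -3/4)
F = 3/56 (F = -3/4/(-14) = -3/4*(-1/14) = 3/56 ≈ 0.053571)
A(s) = 2*s*(6 + s) (A(s) = (s + s)*(s + 6) = (2*s)*(6 + s) = 2*s*(6 + s))
U(L) = 1017/1568 (U(L) = 2*(3/56)*(6 + 3/56) = 2*(3/56)*(339/56) = 1017/1568)
U(-70) - 1*(-11782) = 1017/1568 - 1*(-11782) = 1017/1568 + 11782 = 18475193/1568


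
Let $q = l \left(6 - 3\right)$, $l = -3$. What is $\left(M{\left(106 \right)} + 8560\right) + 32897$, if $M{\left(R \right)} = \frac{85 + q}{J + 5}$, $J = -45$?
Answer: $\frac{414551}{10} \approx 41455.0$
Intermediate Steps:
$q = -9$ ($q = - 3 \left(6 - 3\right) = \left(-3\right) 3 = -9$)
$M{\left(R \right)} = - \frac{19}{10}$ ($M{\left(R \right)} = \frac{85 - 9}{-45 + 5} = \frac{76}{-40} = 76 \left(- \frac{1}{40}\right) = - \frac{19}{10}$)
$\left(M{\left(106 \right)} + 8560\right) + 32897 = \left(- \frac{19}{10} + 8560\right) + 32897 = \frac{85581}{10} + 32897 = \frac{414551}{10}$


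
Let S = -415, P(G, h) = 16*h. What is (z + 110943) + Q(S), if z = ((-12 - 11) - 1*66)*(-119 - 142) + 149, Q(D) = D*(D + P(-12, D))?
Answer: 3062146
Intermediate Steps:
Q(D) = 17*D² (Q(D) = D*(D + 16*D) = D*(17*D) = 17*D²)
z = 23378 (z = (-23 - 66)*(-261) + 149 = -89*(-261) + 149 = 23229 + 149 = 23378)
(z + 110943) + Q(S) = (23378 + 110943) + 17*(-415)² = 134321 + 17*172225 = 134321 + 2927825 = 3062146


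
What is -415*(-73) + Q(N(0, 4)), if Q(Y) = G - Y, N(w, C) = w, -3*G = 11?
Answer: 90874/3 ≈ 30291.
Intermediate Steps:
G = -11/3 (G = -⅓*11 = -11/3 ≈ -3.6667)
Q(Y) = -11/3 - Y
-415*(-73) + Q(N(0, 4)) = -415*(-73) + (-11/3 - 1*0) = 30295 + (-11/3 + 0) = 30295 - 11/3 = 90874/3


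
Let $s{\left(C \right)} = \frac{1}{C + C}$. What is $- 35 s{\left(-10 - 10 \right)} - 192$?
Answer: $- \frac{1529}{8} \approx -191.13$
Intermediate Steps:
$s{\left(C \right)} = \frac{1}{2 C}$
$- 35 s{\left(-10 - 10 \right)} - 192 = - 35 \frac{1}{2 \left(-10 - 10\right)} - 192 = - 35 \frac{1}{2 \left(-20\right)} - 192 = - 35 \cdot \frac{1}{2} \left(- \frac{1}{20}\right) - 192 = \left(-35\right) \left(- \frac{1}{40}\right) - 192 = \frac{7}{8} - 192 = - \frac{1529}{8}$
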